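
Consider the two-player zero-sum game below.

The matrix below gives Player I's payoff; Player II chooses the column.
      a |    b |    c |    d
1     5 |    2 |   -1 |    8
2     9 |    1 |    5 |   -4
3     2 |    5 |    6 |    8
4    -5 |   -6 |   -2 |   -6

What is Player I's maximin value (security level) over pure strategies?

The worst-case payoff for each row is 1: -1, 2: -4, 3: 2, 4: -6.
The best of these is 2.

2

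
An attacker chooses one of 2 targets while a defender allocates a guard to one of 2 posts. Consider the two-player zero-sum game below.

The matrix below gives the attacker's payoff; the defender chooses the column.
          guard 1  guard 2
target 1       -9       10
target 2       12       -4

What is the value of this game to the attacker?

12/5

Row minima are -9 and -4, so the attacker's maximin is -4; column maxima are 12 and 10, so the defender's minimax is 10. These differ, so the equilibrium is in mixed strategies.
Let the attacker play target 1 with probability p. The defender is indifferent when −9p + 12(1−p) = 10p − 4(1−p), giving p = 16/35.
Let the defender play guard 1 with probability q. The attacker is indifferent when −9q + 10(1−q) = 12q − 4(1−q), giving q = 2/5.
The value is -9·(2/5) + (10)·(3/5) = 12/5.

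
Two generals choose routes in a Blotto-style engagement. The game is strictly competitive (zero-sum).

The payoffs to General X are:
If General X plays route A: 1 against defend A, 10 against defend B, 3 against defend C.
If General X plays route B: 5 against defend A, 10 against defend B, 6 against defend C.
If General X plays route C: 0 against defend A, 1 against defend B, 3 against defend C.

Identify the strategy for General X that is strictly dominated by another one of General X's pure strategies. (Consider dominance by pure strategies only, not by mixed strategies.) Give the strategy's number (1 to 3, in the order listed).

3

Compare route C with route B: 5 > 0, 10 > 1, 6 > 3.
So route B strictly dominates route C for General X; route C is strictly dominated.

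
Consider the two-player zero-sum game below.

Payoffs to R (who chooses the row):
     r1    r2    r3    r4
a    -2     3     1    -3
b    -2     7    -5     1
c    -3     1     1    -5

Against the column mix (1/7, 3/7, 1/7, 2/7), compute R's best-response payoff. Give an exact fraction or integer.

a: (-2)·(1/7) + (3)·(3/7) + (1)·(1/7) + (-3)·(2/7) = 2/7.
b: (-2)·(1/7) + (7)·(3/7) + (-5)·(1/7) + (1)·(2/7) = 16/7.
c: (-3)·(1/7) + (1)·(3/7) + (1)·(1/7) + (-5)·(2/7) = -9/7.
The best pure response is b with expected payoff 16/7.

16/7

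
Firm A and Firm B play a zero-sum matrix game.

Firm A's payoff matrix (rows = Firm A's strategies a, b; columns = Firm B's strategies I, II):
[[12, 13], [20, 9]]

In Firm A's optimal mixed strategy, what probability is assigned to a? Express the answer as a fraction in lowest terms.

11/12

Row minima are 12 and 9, so Firm A's maximin is 12; column maxima are 20 and 13, so Firm B's minimax is 13. These differ, so the equilibrium is in mixed strategies.
Let Firm A play a with probability p. Firm B is indifferent when 12p + 20(1−p) = 13p + 9(1−p), giving p = 11/12.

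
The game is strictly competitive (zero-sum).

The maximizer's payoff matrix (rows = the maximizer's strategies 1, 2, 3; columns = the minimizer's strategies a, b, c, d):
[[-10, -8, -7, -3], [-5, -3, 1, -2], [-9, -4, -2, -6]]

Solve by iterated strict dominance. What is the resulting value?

-5

Column c is strictly dominated by a for the minimizer (-10<-7, -5<1, -9<-2); eliminate c.
Row 3 is strictly dominated by row 2 (-5>-9, -3>-4, -2>-6); eliminate 3.
Column b is strictly dominated by a for the minimizer (-10<-8, -5<-3); eliminate b.
Column d is strictly dominated by a for the minimizer (-10<-3, -5<-2); eliminate d.
Row 1 is strictly dominated by row 2 (-5>-10); eliminate 1.
Only (2, a) remains, with payoff -5.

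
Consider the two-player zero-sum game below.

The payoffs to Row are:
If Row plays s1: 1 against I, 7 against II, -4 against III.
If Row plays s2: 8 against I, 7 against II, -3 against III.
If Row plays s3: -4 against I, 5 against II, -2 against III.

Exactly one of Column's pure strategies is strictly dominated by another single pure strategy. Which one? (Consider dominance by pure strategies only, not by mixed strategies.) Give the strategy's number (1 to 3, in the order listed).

2

Column prefers columns that give Row less. Compare II with III: -4 < 7, -3 < 7, -2 < 5.
So III strictly dominates II for Column; II is strictly dominated.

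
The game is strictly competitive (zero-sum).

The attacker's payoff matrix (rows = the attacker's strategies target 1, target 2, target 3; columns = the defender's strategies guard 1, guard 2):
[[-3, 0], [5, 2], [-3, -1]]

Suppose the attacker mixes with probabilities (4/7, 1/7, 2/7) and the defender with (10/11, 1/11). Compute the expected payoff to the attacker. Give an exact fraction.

-130/77

Against (10/11, 1/11), each row's expected payoff is target 1: -30/11; target 2: 52/11; target 3: -31/11.
Taking the (4/7, 1/7, 2/7)-weighted average: (4/7)·(-30/11) + (1/7)·(52/11) + (2/7)·(-31/11) = -130/77.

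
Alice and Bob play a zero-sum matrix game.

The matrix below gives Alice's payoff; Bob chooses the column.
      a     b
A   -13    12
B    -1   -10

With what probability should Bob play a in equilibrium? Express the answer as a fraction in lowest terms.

11/17

Row minima are -13 and -10, so Alice's maximin is -10; column maxima are -1 and 12, so Bob's minimax is -1. These differ, so the equilibrium is in mixed strategies.
Let Bob play a with probability q. Alice is indifferent when −13q + 12(1−q) = −q − 10(1−q), giving q = 11/17.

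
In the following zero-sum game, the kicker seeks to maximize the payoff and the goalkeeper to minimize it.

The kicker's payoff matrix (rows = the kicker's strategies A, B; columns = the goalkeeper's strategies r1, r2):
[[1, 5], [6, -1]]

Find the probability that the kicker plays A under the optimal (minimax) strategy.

7/11

Row minima are 1 and -1, so the kicker's maximin is 1; column maxima are 6 and 5, so the goalkeeper's minimax is 5. These differ, so the equilibrium is in mixed strategies.
Let the kicker play A with probability p. The goalkeeper is indifferent when p + 6(1−p) = 5p − (1−p), giving p = 7/11.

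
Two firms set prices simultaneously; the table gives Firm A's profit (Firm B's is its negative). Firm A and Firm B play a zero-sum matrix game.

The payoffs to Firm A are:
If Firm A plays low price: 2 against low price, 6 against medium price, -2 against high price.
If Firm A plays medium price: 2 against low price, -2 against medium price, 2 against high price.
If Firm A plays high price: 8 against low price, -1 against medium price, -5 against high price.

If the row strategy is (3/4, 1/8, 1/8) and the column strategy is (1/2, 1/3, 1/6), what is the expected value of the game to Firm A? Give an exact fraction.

39/16

Against (1/2, 1/3, 1/6), each row's expected payoff is low price: 8/3; medium price: 2/3; high price: 17/6.
Taking the (3/4, 1/8, 1/8)-weighted average: (3/4)·(8/3) + (1/8)·(2/3) + (1/8)·(17/6) = 39/16.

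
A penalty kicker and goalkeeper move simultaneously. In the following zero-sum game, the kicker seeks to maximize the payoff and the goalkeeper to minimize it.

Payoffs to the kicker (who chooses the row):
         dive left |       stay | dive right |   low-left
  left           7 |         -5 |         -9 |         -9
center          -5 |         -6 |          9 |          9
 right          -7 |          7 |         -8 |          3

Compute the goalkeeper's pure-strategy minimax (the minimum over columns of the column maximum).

The worst case (largest entry) in each column is dive left: 7, stay: 7, dive right: 9, low-left: 9.
The best (smallest) of these is 7.

7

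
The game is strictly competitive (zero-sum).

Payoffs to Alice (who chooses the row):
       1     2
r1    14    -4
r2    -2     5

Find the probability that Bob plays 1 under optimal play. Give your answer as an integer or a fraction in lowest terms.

9/25

Row minima are -4 and -2, so Alice's maximin is -2; column maxima are 14 and 5, so Bob's minimax is 5. These differ, so the equilibrium is in mixed strategies.
Let Bob play 1 with probability q. Alice is indifferent when 14q − 4(1−q) = −2q + 5(1−q), giving q = 9/25.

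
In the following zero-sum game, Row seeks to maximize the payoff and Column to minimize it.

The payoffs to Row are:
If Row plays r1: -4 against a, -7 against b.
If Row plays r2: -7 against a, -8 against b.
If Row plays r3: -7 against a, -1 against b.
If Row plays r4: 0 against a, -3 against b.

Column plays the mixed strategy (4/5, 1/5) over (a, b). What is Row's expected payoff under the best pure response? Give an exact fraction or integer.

r1: (-4)·(4/5) + (-7)·(1/5) = -23/5.
r2: (-7)·(4/5) + (-8)·(1/5) = -36/5.
r3: (-7)·(4/5) + (-1)·(1/5) = -29/5.
r4: (0)·(4/5) + (-3)·(1/5) = -3/5.
The best pure response is r4 with expected payoff -3/5.

-3/5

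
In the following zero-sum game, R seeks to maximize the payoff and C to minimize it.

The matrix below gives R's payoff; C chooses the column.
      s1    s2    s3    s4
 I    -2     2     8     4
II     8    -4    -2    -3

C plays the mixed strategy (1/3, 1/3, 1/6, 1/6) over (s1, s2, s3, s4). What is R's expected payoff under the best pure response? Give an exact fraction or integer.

I: (-2)·(1/3) + (2)·(1/3) + (8)·(1/6) + (4)·(1/6) = 2.
II: (8)·(1/3) + (-4)·(1/3) + (-2)·(1/6) + (-3)·(1/6) = 1/2.
The best pure response is I with expected payoff 2.

2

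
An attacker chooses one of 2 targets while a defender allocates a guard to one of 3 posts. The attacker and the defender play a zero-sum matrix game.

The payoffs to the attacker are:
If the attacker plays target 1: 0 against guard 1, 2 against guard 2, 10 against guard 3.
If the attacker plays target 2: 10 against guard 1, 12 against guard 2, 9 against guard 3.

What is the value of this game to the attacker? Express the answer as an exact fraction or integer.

Column guard 2 is strictly dominated by guard 1 for the defender (it gives the attacker more in every row).
The remaining 2×2 game on (target 1, target 2) × (guard 1, guard 3) has no saddle point. Let the attacker play target 1 with probability p; indifference gives 10(1−p) = 10p + 9(1−p), so p = 1/11.
Similarly the defender's optimal q on guard 1 is 1/11, and the value is 0·(1/11) + (10)·(10/11) = 100/11.

100/11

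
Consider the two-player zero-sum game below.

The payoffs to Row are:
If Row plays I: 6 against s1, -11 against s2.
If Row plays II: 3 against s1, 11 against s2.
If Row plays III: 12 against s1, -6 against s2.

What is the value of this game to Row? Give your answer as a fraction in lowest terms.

Row I is strictly dominated by row III, so Row never plays it.
The remaining 2×2 game on (II, III) × (s1, s2) has no saddle point. Let Row play II with probability p; indifference gives 3p + 12(1−p) = 11p − 6(1−p), so p = 9/13.
Similarly Column's optimal q on s1 is 17/26, and the value is 3·(17/26) + (11)·(9/26) = 75/13.

75/13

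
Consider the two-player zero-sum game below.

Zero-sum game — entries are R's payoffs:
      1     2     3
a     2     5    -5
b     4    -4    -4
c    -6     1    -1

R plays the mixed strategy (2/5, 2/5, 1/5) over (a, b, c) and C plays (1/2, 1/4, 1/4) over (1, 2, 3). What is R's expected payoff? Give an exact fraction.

-1/5

Against (1/2, 1/4, 1/4), each row's expected payoff is a: 1; b: 0; c: -3.
Taking the (2/5, 2/5, 1/5)-weighted average: (2/5)·(1) + (2/5)·(0) + (1/5)·(-3) = -1/5.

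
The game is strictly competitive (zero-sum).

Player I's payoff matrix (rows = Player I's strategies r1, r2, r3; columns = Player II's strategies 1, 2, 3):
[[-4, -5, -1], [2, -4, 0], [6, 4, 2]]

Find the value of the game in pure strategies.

2

Row minima: -5, -4, 2 → Player I's maximin is 2.
Column maxima: 6, 4, 2 → Player II's minimax is 2.
They coincide at (r3, 3), so the value is 2.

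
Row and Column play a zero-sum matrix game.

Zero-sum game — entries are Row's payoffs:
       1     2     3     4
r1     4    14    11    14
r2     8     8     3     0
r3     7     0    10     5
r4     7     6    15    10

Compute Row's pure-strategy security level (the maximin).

6

The worst-case payoff for each row is r1: 4, r2: 0, r3: 0, r4: 6.
The best of these is 6.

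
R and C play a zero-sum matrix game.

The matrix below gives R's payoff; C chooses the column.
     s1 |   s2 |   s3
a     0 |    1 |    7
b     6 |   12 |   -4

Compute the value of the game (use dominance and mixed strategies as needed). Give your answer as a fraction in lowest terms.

Column s2 is strictly dominated by s1 for C (it gives R more in every row).
The remaining 2×2 game on (a, b) × (s1, s3) has no saddle point. Let R play a with probability p; indifference gives 6(1−p) = 7p − 4(1−p), so p = 10/17.
Similarly C's optimal q on s1 is 11/17, and the value is 0·(11/17) + (7)·(6/17) = 42/17.

42/17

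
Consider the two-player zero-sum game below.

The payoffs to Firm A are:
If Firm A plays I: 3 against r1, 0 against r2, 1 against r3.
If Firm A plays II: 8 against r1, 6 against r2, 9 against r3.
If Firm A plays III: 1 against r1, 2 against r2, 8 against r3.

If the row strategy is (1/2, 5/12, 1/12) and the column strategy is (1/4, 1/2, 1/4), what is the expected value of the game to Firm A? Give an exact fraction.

91/24

Against (1/4, 1/2, 1/4), each row's expected payoff is I: 1; II: 29/4; III: 13/4.
Taking the (1/2, 5/12, 1/12)-weighted average: (1/2)·(1) + (5/12)·(29/4) + (1/12)·(13/4) = 91/24.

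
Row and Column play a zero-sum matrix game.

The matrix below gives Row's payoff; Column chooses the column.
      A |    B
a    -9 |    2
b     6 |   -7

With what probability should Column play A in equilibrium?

Row minima are -9 and -7, so Row's maximin is -7; column maxima are 6 and 2, so Column's minimax is 2. These differ, so the equilibrium is in mixed strategies.
Let Column play A with probability q. Row is indifferent when −9q + 2(1−q) = 6q − 7(1−q), giving q = 3/8.

3/8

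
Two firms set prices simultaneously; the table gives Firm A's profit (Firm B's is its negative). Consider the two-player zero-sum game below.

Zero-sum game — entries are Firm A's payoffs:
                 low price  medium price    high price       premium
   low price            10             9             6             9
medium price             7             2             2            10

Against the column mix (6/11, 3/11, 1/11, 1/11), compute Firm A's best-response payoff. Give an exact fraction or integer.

low price: (10)·(6/11) + (9)·(3/11) + (6)·(1/11) + (9)·(1/11) = 102/11.
medium price: (7)·(6/11) + (2)·(3/11) + (2)·(1/11) + (10)·(1/11) = 60/11.
The best pure response is low price with expected payoff 102/11.

102/11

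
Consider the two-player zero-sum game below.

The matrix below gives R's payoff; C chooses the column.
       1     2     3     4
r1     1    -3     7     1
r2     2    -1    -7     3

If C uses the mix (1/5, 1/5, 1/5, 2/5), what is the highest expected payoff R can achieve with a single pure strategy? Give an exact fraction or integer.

7/5

r1: (1)·(1/5) + (-3)·(1/5) + (7)·(1/5) + (1)·(2/5) = 7/5.
r2: (2)·(1/5) + (-1)·(1/5) + (-7)·(1/5) + (3)·(2/5) = 0.
The best pure response is r1 with expected payoff 7/5.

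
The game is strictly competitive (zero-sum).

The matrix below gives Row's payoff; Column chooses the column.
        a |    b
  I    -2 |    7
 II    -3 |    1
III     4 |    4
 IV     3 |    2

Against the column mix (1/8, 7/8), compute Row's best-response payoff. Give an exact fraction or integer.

I: (-2)·(1/8) + (7)·(7/8) = 47/8.
II: (-3)·(1/8) + (1)·(7/8) = 1/2.
III: (4)·(1/8) + (4)·(7/8) = 4.
IV: (3)·(1/8) + (2)·(7/8) = 17/8.
The best pure response is I with expected payoff 47/8.

47/8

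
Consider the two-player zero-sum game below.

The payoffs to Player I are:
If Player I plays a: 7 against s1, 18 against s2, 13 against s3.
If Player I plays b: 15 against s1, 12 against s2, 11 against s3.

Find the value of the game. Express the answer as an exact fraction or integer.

59/5

Column s2 is strictly dominated by s3 for Player II (it gives Player I more in every row).
The remaining 2×2 game on (a, b) × (s1, s3) has no saddle point. Let Player I play a with probability p; indifference gives 7p + 15(1−p) = 13p + 11(1−p), so p = 2/5.
Similarly Player II's optimal q on s1 is 1/5, and the value is 7·(1/5) + (13)·(4/5) = 59/5.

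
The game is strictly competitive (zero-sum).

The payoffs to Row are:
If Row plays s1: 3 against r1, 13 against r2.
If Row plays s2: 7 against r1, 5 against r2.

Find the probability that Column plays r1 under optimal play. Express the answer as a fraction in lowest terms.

Row minima are 3 and 5, so Row's maximin is 5; column maxima are 7 and 13, so Column's minimax is 7. These differ, so the equilibrium is in mixed strategies.
Let Column play r1 with probability q. Row is indifferent when 3q + 13(1−q) = 7q + 5(1−q), giving q = 2/3.

2/3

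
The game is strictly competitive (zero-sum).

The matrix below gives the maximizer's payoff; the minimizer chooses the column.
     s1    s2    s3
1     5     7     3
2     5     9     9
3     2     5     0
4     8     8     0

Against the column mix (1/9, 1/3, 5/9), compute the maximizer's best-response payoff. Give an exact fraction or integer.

77/9

1: (5)·(1/9) + (7)·(1/3) + (3)·(5/9) = 41/9.
2: (5)·(1/9) + (9)·(1/3) + (9)·(5/9) = 77/9.
3: (2)·(1/9) + (5)·(1/3) + (0)·(5/9) = 17/9.
4: (8)·(1/9) + (8)·(1/3) + (0)·(5/9) = 32/9.
The best pure response is 2 with expected payoff 77/9.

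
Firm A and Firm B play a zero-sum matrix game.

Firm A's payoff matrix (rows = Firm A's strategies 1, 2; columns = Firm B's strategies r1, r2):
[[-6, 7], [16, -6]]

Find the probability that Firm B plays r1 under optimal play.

13/35

Row minima are -6 and -6, so Firm A's maximin is -6; column maxima are 16 and 7, so Firm B's minimax is 7. These differ, so the equilibrium is in mixed strategies.
Let Firm B play r1 with probability q. Firm A is indifferent when −6q + 7(1−q) = 16q − 6(1−q), giving q = 13/35.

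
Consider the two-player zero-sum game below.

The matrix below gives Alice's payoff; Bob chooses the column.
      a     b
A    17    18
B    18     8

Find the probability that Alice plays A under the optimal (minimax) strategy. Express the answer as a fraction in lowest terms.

10/11

Row minima are 17 and 8, so Alice's maximin is 17; column maxima are 18 and 18, so Bob's minimax is 18. These differ, so the equilibrium is in mixed strategies.
Let Alice play A with probability p. Bob is indifferent when 17p + 18(1−p) = 18p + 8(1−p), giving p = 10/11.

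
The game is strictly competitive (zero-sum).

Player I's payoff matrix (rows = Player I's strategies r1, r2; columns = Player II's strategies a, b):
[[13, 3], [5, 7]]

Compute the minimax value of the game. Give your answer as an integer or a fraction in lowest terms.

Row minima are 3 and 5, so Player I's maximin is 5; column maxima are 13 and 7, so Player II's minimax is 7. These differ, so the equilibrium is in mixed strategies.
Let Player I play r1 with probability p. Player II is indifferent when 13p + 5(1−p) = 3p + 7(1−p), giving p = 1/6.
Let Player II play a with probability q. Player I is indifferent when 13q + 3(1−q) = 5q + 7(1−q), giving q = 1/3.
The value is 13·(1/3) + (3)·(2/3) = 19/3.

19/3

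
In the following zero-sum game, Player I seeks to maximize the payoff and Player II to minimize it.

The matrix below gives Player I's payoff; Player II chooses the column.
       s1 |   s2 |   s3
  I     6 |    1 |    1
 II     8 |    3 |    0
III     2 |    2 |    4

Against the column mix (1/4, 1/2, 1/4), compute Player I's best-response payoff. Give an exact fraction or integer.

I: (6)·(1/4) + (1)·(1/2) + (1)·(1/4) = 9/4.
II: (8)·(1/4) + (3)·(1/2) + (0)·(1/4) = 7/2.
III: (2)·(1/4) + (2)·(1/2) + (4)·(1/4) = 5/2.
The best pure response is II with expected payoff 7/2.

7/2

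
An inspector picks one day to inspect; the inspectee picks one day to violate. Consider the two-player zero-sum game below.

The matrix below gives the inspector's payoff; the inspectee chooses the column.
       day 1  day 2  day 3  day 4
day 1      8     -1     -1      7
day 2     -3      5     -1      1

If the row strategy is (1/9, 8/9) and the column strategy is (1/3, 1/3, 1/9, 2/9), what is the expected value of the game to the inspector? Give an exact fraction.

Against (1/3, 1/3, 1/9, 2/9), each row's expected payoff is day 1: 34/9; day 2: 7/9.
Taking the (1/9, 8/9)-weighted average: (1/9)·(34/9) + (8/9)·(7/9) = 10/9.

10/9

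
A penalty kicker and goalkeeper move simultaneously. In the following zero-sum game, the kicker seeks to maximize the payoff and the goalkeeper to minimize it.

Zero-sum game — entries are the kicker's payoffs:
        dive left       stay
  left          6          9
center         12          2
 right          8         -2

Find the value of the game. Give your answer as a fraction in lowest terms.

96/13

Row right is strictly dominated by row center, so the kicker never plays it.
The remaining 2×2 game on (left, center) × (dive left, stay) has no saddle point. Let the kicker play left with probability p; indifference gives 6p + 12(1−p) = 9p + 2(1−p), so p = 10/13.
Similarly the goalkeeper's optimal q on dive left is 7/13, and the value is 6·(7/13) + (9)·(6/13) = 96/13.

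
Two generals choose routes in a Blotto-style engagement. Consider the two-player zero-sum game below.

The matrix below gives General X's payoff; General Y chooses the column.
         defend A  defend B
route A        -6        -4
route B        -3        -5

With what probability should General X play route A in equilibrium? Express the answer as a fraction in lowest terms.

Row minima are -6 and -5, so General X's maximin is -5; column maxima are -3 and -4, so General Y's minimax is -4. These differ, so the equilibrium is in mixed strategies.
Let General X play route A with probability p. General Y is indifferent when −6p − 3(1−p) = −4p − 5(1−p), giving p = 1/2.

1/2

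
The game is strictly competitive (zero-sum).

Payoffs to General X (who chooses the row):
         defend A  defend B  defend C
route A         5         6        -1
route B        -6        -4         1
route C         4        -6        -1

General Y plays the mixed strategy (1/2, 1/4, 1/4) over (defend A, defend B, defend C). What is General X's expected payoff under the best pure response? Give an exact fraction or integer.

15/4

route A: (5)·(1/2) + (6)·(1/4) + (-1)·(1/4) = 15/4.
route B: (-6)·(1/2) + (-4)·(1/4) + (1)·(1/4) = -15/4.
route C: (4)·(1/2) + (-6)·(1/4) + (-1)·(1/4) = 1/4.
The best pure response is route A with expected payoff 15/4.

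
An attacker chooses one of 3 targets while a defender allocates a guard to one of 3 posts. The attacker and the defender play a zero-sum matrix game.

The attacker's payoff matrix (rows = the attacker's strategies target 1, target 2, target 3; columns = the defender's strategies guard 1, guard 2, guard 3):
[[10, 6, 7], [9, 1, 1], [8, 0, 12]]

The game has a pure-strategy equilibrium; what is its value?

6

Row minima: 6, 1, 0 → the attacker's maximin is 6.
Column maxima: 10, 6, 12 → the defender's minimax is 6.
They coincide at (target 1, guard 2), so the value is 6.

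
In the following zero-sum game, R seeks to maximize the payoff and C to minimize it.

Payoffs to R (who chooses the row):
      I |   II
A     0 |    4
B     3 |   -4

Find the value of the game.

12/11

Row minima are 0 and -4, so R's maximin is 0; column maxima are 3 and 4, so C's minimax is 3. These differ, so the equilibrium is in mixed strategies.
Let R play A with probability p. C is indifferent when 3(1−p) = 4p − 4(1−p), giving p = 7/11.
Let C play I with probability q. R is indifferent when 4(1−q) = 3q − 4(1−q), giving q = 8/11.
The value is 0·(8/11) + (4)·(3/11) = 12/11.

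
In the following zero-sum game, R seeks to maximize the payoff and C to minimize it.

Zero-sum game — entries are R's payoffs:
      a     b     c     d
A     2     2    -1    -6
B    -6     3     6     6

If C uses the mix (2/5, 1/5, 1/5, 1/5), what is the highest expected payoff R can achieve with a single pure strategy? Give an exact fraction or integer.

A: (2)·(2/5) + (2)·(1/5) + (-1)·(1/5) + (-6)·(1/5) = -1/5.
B: (-6)·(2/5) + (3)·(1/5) + (6)·(1/5) + (6)·(1/5) = 3/5.
The best pure response is B with expected payoff 3/5.

3/5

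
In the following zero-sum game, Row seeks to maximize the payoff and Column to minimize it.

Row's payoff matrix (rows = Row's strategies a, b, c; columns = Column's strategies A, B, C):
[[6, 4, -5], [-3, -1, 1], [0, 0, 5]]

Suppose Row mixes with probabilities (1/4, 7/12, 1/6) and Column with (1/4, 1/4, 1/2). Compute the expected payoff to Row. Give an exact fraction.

1/8

Against (1/4, 1/4, 1/2), each row's expected payoff is a: 0; b: -1/2; c: 5/2.
Taking the (1/4, 7/12, 1/6)-weighted average: (1/4)·(0) + (7/12)·(-1/2) + (1/6)·(5/2) = 1/8.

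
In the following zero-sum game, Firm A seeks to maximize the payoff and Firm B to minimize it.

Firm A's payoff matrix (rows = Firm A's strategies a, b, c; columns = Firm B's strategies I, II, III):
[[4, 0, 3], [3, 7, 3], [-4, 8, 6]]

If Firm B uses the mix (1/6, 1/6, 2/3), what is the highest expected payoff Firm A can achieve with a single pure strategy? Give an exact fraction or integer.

a: (4)·(1/6) + (0)·(1/6) + (3)·(2/3) = 8/3.
b: (3)·(1/6) + (7)·(1/6) + (3)·(2/3) = 11/3.
c: (-4)·(1/6) + (8)·(1/6) + (6)·(2/3) = 14/3.
The best pure response is c with expected payoff 14/3.

14/3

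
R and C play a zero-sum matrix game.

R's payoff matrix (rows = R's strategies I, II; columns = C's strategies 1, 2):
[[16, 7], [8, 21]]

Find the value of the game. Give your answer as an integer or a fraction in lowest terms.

Row minima are 7 and 8, so R's maximin is 8; column maxima are 16 and 21, so C's minimax is 16. These differ, so the equilibrium is in mixed strategies.
Let R play I with probability p. C is indifferent when 16p + 8(1−p) = 7p + 21(1−p), giving p = 13/22.
Let C play 1 with probability q. R is indifferent when 16q + 7(1−q) = 8q + 21(1−q), giving q = 7/11.
The value is 16·(7/11) + (7)·(4/11) = 140/11.

140/11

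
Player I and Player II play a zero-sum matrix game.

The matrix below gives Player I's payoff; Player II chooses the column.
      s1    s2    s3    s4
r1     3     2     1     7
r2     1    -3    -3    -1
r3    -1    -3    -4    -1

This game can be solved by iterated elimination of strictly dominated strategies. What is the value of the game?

1

Row r3 is strictly dominated by row r1 (3>-1, 2>-3, 1>-4, 7>-1); eliminate r3.
Row r2 is strictly dominated by row r1 (3>1, 2>-3, 1>-3, 7>-1); eliminate r2.
Column s2 is strictly dominated by s3 for Player II (1<2); eliminate s2.
Column s1 is strictly dominated by s3 for Player II (1<3); eliminate s1.
Column s4 is strictly dominated by s3 for Player II (1<7); eliminate s4.
Only (r1, s3) remains, with payoff 1.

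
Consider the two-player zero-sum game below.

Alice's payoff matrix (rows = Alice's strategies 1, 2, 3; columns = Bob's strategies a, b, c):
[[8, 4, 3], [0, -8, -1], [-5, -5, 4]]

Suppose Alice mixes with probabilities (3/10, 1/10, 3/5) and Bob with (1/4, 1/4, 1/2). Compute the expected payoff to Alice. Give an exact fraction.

Against (1/4, 1/4, 1/2), each row's expected payoff is 1: 9/2; 2: -5/2; 3: -1/2.
Taking the (3/10, 1/10, 3/5)-weighted average: (3/10)·(9/2) + (1/10)·(-5/2) + (3/5)·(-1/2) = 4/5.

4/5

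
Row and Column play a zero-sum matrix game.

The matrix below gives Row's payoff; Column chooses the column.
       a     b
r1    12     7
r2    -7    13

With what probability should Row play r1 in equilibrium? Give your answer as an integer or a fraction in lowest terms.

4/5

Row minima are 7 and -7, so Row's maximin is 7; column maxima are 12 and 13, so Column's minimax is 12. These differ, so the equilibrium is in mixed strategies.
Let Row play r1 with probability p. Column is indifferent when 12p − 7(1−p) = 7p + 13(1−p), giving p = 4/5.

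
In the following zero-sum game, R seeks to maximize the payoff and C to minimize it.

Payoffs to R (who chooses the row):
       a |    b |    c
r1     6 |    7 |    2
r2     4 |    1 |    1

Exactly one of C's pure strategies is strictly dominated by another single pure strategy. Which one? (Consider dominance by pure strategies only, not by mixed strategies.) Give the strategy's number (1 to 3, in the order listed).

C prefers columns that give R less. Compare a with c: 2 < 6, 1 < 4.
So c strictly dominates a for C; a is strictly dominated.

1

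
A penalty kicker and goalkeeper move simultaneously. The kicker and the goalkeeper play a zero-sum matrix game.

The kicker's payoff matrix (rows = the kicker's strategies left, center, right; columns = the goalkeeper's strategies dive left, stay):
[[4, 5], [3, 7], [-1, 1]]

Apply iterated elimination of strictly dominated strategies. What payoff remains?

Column stay is strictly dominated by dive left for the goalkeeper (4<5, 3<7, -1<1); eliminate stay.
Row center is strictly dominated by row left (4>3); eliminate center.
Row right is strictly dominated by row left (4>-1); eliminate right.
Only (left, dive left) remains, with payoff 4.

4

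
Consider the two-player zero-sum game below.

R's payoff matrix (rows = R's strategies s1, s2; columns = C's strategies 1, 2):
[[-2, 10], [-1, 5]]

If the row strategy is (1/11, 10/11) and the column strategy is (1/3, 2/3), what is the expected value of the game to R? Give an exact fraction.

36/11

Against (1/3, 2/3), each row's expected payoff is s1: 6; s2: 3.
Taking the (1/11, 10/11)-weighted average: (1/11)·(6) + (10/11)·(3) = 36/11.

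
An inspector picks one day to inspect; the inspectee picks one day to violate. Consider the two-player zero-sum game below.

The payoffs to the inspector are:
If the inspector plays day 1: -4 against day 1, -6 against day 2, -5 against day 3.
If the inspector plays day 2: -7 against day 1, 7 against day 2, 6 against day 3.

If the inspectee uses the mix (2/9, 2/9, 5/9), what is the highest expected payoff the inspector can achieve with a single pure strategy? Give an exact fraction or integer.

day 1: (-4)·(2/9) + (-6)·(2/9) + (-5)·(5/9) = -5.
day 2: (-7)·(2/9) + (7)·(2/9) + (6)·(5/9) = 10/3.
The best pure response is day 2 with expected payoff 10/3.

10/3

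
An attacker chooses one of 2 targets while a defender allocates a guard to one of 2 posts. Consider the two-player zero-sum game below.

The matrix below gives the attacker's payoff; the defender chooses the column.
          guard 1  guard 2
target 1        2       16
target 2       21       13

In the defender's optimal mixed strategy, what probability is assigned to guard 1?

Row minima are 2 and 13, so the attacker's maximin is 13; column maxima are 21 and 16, so the defender's minimax is 16. These differ, so the equilibrium is in mixed strategies.
Let the defender play guard 1 with probability q. The attacker is indifferent when 2q + 16(1−q) = 21q + 13(1−q), giving q = 3/22.

3/22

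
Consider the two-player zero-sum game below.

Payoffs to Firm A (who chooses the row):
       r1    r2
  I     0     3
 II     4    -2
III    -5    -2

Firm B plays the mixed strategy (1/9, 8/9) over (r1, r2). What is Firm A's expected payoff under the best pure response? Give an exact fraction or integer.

8/3

I: (0)·(1/9) + (3)·(8/9) = 8/3.
II: (4)·(1/9) + (-2)·(8/9) = -4/3.
III: (-5)·(1/9) + (-2)·(8/9) = -7/3.
The best pure response is I with expected payoff 8/3.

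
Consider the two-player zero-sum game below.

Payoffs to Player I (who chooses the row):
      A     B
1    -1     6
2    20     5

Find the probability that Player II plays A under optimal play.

1/22

Row minima are -1 and 5, so Player I's maximin is 5; column maxima are 20 and 6, so Player II's minimax is 6. These differ, so the equilibrium is in mixed strategies.
Let Player II play A with probability q. Player I is indifferent when −q + 6(1−q) = 20q + 5(1−q), giving q = 1/22.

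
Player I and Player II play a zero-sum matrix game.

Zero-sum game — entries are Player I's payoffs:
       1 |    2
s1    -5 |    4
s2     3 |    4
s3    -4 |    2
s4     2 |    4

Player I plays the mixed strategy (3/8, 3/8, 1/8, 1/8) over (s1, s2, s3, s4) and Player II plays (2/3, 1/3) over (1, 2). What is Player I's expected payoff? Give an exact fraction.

7/12

Against (2/3, 1/3), each row's expected payoff is s1: -2; s2: 10/3; s3: -2; s4: 8/3.
Taking the (3/8, 3/8, 1/8, 1/8)-weighted average: (3/8)·(-2) + (3/8)·(10/3) + (1/8)·(-2) + (1/8)·(8/3) = 7/12.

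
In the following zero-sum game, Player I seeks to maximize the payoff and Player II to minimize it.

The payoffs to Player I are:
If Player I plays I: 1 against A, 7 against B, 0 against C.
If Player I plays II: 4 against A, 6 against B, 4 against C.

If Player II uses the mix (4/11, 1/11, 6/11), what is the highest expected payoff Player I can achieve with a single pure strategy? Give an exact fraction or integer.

I: (1)·(4/11) + (7)·(1/11) + (0)·(6/11) = 1.
II: (4)·(4/11) + (6)·(1/11) + (4)·(6/11) = 46/11.
The best pure response is II with expected payoff 46/11.

46/11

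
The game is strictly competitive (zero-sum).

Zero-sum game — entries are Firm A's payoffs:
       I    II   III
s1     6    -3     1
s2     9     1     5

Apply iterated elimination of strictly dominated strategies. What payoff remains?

Row s1 is strictly dominated by row s2 (9>6, 1>-3, 5>1); eliminate s1.
Column III is strictly dominated by II for Firm B (1<5); eliminate III.
Column I is strictly dominated by II for Firm B (1<9); eliminate I.
Only (s2, II) remains, with payoff 1.

1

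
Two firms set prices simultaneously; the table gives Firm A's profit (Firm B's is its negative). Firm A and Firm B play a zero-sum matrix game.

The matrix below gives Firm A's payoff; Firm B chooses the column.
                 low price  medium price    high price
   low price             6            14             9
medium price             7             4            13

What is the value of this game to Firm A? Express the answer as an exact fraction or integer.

74/11

Column high price is strictly dominated by low price for Firm B (it gives Firm A more in every row).
The remaining 2×2 game on (low price, medium price) × (low price, medium price) has no saddle point. Let Firm A play low price with probability p; indifference gives 6p + 7(1−p) = 14p + 4(1−p), so p = 3/11.
Similarly Firm B's optimal q on low price is 10/11, and the value is 6·(10/11) + (14)·(1/11) = 74/11.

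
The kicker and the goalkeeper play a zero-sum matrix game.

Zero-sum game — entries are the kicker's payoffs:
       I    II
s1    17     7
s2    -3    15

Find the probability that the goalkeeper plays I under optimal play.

2/7

Row minima are 7 and -3, so the kicker's maximin is 7; column maxima are 17 and 15, so the goalkeeper's minimax is 15. These differ, so the equilibrium is in mixed strategies.
Let the goalkeeper play I with probability q. The kicker is indifferent when 17q + 7(1−q) = −3q + 15(1−q), giving q = 2/7.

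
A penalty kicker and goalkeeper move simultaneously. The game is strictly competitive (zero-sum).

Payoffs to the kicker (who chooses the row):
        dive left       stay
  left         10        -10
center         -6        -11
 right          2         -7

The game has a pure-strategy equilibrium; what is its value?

Row minima: -10, -11, -7 → the kicker's maximin is -7.
Column maxima: 10, -7 → the goalkeeper's minimax is -7.
They coincide at (right, stay), so the value is -7.

-7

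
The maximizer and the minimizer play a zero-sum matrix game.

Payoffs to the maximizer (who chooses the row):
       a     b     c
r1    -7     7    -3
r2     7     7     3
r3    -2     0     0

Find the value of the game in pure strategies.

3

Row minima: -7, 3, -2 → the maximizer's maximin is 3.
Column maxima: 7, 7, 3 → the minimizer's minimax is 3.
They coincide at (r2, c), so the value is 3.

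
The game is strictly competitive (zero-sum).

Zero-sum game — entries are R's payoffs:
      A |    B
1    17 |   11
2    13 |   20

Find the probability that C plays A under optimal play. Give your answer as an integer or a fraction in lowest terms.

Row minima are 11 and 13, so R's maximin is 13; column maxima are 17 and 20, so C's minimax is 17. These differ, so the equilibrium is in mixed strategies.
Let C play A with probability q. R is indifferent when 17q + 11(1−q) = 13q + 20(1−q), giving q = 9/13.

9/13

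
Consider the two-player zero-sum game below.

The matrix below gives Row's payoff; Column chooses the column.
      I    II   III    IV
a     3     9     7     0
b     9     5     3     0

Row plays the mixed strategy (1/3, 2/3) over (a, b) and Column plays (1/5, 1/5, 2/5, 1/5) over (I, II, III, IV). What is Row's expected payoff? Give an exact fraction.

Against (1/5, 1/5, 2/5, 1/5), each row's expected payoff is a: 26/5; b: 4.
Taking the (1/3, 2/3)-weighted average: (1/3)·(26/5) + (2/3)·(4) = 22/5.

22/5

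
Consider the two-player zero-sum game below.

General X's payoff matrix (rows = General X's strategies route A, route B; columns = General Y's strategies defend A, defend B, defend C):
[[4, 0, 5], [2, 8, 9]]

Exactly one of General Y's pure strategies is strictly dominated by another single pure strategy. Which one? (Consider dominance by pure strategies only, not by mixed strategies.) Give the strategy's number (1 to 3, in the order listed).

3

General Y prefers columns that give General X less. Compare defend C with defend A: 4 < 5, 2 < 9.
So defend A strictly dominates defend C for General Y; defend C is strictly dominated.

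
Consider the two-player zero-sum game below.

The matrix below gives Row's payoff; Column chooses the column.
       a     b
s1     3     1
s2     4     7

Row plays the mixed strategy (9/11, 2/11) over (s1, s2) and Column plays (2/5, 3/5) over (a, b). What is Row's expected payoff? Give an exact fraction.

139/55

Against (2/5, 3/5), each row's expected payoff is s1: 9/5; s2: 29/5.
Taking the (9/11, 2/11)-weighted average: (9/11)·(9/5) + (2/11)·(29/5) = 139/55.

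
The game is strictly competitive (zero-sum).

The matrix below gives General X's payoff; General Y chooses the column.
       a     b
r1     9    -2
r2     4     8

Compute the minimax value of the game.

16/3

Row minima are -2 and 4, so General X's maximin is 4; column maxima are 9 and 8, so General Y's minimax is 8. These differ, so the equilibrium is in mixed strategies.
Let General X play r1 with probability p. General Y is indifferent when 9p + 4(1−p) = −2p + 8(1−p), giving p = 4/15.
Let General Y play a with probability q. General X is indifferent when 9q − 2(1−q) = 4q + 8(1−q), giving q = 2/3.
The value is 9·(2/3) + (-2)·(1/3) = 16/3.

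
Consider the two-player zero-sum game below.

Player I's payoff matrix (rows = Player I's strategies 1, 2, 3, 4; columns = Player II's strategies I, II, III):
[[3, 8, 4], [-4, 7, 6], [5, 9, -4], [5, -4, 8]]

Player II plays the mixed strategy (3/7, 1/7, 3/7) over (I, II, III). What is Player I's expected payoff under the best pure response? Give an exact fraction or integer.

5

1: (3)·(3/7) + (8)·(1/7) + (4)·(3/7) = 29/7.
2: (-4)·(3/7) + (7)·(1/7) + (6)·(3/7) = 13/7.
3: (5)·(3/7) + (9)·(1/7) + (-4)·(3/7) = 12/7.
4: (5)·(3/7) + (-4)·(1/7) + (8)·(3/7) = 5.
The best pure response is 4 with expected payoff 5.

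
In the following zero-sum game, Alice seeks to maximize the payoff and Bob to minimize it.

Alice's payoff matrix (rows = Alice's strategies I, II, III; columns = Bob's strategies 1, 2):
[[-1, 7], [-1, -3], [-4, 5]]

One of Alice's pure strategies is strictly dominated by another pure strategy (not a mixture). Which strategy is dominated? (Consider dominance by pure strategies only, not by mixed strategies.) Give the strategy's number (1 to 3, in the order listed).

3

Compare III with I: -1 > -4, 7 > 5.
So I strictly dominates III for Alice; III is strictly dominated.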